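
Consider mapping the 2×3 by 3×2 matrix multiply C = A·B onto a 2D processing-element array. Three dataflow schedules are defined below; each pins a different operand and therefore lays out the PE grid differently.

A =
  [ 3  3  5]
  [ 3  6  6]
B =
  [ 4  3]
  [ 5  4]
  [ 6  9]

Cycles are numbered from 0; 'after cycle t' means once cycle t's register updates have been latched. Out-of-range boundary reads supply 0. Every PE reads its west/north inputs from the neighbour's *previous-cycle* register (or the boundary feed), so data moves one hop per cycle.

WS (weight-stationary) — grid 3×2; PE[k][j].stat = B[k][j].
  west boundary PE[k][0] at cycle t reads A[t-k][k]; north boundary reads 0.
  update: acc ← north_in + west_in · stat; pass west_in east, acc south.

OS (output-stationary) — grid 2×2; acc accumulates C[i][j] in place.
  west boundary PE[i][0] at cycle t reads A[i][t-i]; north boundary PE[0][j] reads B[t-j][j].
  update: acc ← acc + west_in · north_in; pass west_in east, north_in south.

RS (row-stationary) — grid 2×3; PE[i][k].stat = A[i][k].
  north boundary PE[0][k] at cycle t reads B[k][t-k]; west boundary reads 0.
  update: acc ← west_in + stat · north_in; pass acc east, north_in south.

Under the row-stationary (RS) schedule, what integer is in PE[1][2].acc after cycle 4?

PE[1][2].acc = 87

Tracing RS — 2×3 array, target PE[1][2]:
  c0 r0c2: 0 / 0 / 0
  c0 r1c1: 0 / 0 / 0
  c0 r1c2: 0 / 0 / 0
  c1 r0c2: 0 / 0 / 0
  c1 r1c1: 0 / 0 / 0
  c1 r1c2: 0 / 0 / 0
  c2 r0c2: 57 / 57 / 6
  c2 r1c1: 42 / 42 / 5
  c2 r1c2: 0 / 0 / 0
  c3 r0c2: 66 / 66 / 9
  c3 r1c1: 33 / 33 / 4
  c3 r1c2: 78 / 78 / 6
  c4 r0c2: 0 / 0 / 0
  c4 r1c1: 0 / 0 / 0
  c4 r1c2: 87 / 87 / 9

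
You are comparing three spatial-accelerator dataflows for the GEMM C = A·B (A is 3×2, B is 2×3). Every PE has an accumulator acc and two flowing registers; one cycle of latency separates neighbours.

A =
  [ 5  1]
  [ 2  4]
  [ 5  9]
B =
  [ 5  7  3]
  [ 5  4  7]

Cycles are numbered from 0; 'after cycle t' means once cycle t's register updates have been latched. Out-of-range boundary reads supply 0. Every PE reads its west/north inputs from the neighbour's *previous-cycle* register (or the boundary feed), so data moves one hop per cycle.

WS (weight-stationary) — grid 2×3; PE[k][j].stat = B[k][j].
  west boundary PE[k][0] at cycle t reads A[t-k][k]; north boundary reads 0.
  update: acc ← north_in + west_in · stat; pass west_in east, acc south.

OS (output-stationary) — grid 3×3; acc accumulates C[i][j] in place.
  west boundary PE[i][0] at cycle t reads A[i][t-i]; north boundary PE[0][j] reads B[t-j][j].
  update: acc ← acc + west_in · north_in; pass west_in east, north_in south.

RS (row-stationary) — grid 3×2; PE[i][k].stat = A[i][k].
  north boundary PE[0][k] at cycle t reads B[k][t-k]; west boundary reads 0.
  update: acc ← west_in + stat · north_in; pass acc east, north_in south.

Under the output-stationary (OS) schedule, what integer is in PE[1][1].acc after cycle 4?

PE[1][1].acc = 30

OS (3×3). Following PE[1][1] plus its west/north inputs:
  c0 r0c1: 0 / 0 / 0
  c0 r1c0: 0 / 0 / 0
  c0 r1c1: 0 / 0 / 0
  c1 r0c1: 35 / 5 / 7
  c1 r1c0: 10 / 2 / 5
  c1 r1c1: 0 / 0 / 0
  c2 r0c1: 39 / 1 / 4
  c2 r1c0: 30 / 4 / 5
  c2 r1c1: 14 / 2 / 7
  c3 r0c1: 39 / 0 / 0
  c3 r1c0: 30 / 0 / 0
  c3 r1c1: 30 / 4 / 4
  c4 r0c1: 39 / 0 / 0
  c4 r1c0: 30 / 0 / 0
  c4 r1c1: 30 / 0 / 0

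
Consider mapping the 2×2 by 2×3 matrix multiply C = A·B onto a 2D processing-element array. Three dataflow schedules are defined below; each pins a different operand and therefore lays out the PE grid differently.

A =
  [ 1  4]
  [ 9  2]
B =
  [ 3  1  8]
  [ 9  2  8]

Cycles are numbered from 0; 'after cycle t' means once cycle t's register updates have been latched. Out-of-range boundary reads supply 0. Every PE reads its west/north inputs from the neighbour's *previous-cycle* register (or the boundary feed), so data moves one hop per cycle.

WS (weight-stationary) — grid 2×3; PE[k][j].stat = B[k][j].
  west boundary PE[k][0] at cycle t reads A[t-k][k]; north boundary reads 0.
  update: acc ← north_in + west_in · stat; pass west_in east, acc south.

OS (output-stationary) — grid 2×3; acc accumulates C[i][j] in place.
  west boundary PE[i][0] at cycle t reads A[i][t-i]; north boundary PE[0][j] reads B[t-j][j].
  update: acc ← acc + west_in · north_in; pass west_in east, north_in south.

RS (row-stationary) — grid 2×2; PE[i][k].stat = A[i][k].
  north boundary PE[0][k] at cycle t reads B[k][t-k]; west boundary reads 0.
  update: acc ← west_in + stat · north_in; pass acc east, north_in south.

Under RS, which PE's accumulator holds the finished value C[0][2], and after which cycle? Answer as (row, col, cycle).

(row, col, cycle) = (0, 1, 3)

Under RS, C[0][2] lands at PE[0][1]:
  step 0 · PE0,1: acc=0; fwd→0 fwd↓0
  step 1 · PE0,1: acc=39; fwd→39 fwd↓9
  step 2 · PE0,1: acc=9; fwd→9 fwd↓2
  step 3 · PE0,1: acc=40; fwd→40 fwd↓8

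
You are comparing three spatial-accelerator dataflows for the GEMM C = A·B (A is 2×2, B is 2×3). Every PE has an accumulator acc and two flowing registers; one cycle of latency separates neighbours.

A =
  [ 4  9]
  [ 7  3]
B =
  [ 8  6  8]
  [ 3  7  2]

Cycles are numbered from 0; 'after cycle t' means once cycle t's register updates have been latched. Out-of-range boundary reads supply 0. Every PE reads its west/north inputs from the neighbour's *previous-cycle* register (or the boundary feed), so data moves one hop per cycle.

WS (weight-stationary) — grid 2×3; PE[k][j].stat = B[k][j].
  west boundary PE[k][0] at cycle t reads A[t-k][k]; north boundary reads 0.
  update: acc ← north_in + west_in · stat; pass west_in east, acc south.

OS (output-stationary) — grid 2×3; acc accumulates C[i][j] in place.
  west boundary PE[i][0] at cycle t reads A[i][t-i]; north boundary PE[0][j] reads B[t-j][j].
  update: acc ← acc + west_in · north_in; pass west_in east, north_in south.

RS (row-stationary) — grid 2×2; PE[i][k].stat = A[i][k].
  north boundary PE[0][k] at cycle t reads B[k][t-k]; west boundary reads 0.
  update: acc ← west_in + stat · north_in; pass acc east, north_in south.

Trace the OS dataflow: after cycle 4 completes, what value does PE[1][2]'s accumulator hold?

OS on a 2×3 grid — tracing PE[1][2] and its feeders:
  t=0 PE[0][2]: acc=0 h=0 v=0
  t=0 PE[1][1]: acc=0 h=0 v=0
  t=0 PE[1][2]: acc=0 h=0 v=0
  t=1 PE[0][2]: acc=0 h=0 v=0
  t=1 PE[1][1]: acc=0 h=0 v=0
  t=1 PE[1][2]: acc=0 h=0 v=0
  t=2 PE[0][2]: acc=32 h=4 v=8
  t=2 PE[1][1]: acc=42 h=7 v=6
  t=2 PE[1][2]: acc=0 h=0 v=0
  t=3 PE[0][2]: acc=50 h=9 v=2
  t=3 PE[1][1]: acc=63 h=3 v=7
  t=3 PE[1][2]: acc=56 h=7 v=8
  t=4 PE[0][2]: acc=50 h=0 v=0
  t=4 PE[1][1]: acc=63 h=0 v=0
  t=4 PE[1][2]: acc=62 h=3 v=2

PE[1][2].acc = 62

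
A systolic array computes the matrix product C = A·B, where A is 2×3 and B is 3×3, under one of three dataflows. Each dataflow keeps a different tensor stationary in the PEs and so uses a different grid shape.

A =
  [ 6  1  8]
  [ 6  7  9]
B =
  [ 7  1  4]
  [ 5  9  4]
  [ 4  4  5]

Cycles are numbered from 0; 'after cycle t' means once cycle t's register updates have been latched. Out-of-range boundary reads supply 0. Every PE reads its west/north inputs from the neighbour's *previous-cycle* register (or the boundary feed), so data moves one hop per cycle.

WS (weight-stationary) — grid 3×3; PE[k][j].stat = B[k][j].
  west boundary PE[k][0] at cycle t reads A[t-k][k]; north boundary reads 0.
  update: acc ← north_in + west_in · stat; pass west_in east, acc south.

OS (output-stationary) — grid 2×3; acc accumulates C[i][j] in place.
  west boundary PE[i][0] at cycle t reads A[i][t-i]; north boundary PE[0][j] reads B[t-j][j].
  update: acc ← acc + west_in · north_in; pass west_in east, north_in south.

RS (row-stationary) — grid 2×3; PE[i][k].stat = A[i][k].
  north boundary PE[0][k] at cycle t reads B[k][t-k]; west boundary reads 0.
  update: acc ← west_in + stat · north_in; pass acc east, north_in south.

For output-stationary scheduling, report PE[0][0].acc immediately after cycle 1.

OS on a 2×3 grid — tracing PE[0][0] and its feeders:
  after 0 — PE[0][0] acc=42, pass-E 6, pass-S 7
  after 1 — PE[0][0] acc=47, pass-E 1, pass-S 5

PE[0][0].acc = 47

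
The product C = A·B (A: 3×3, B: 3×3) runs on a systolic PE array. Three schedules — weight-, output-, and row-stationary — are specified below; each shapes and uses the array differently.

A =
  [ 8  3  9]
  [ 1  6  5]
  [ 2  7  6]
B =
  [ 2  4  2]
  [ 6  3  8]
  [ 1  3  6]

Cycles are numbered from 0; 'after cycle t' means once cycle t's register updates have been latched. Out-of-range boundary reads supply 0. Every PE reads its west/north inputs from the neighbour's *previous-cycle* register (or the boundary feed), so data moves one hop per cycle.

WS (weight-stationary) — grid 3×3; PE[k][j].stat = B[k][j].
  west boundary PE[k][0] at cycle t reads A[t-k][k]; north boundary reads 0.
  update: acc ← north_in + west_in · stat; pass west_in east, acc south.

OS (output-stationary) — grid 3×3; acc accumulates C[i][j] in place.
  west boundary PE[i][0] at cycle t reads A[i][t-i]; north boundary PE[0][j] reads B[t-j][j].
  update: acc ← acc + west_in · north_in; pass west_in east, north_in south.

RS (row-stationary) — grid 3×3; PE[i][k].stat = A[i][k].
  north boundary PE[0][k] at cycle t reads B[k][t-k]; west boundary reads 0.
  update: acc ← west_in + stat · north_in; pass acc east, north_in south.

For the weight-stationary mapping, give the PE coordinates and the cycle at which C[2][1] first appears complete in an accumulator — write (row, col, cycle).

WS: C[2][1] accumulates in PE[2][1]:
  after 0 — PE[2][1] acc=0, pass-E 0, pass-S 0
  after 1 — PE[2][1] acc=0, pass-E 0, pass-S 0
  after 2 — PE[2][1] acc=0, pass-E 0, pass-S 0
  after 3 — PE[2][1] acc=68, pass-E 9, pass-S 68
  after 4 — PE[2][1] acc=37, pass-E 5, pass-S 37
  after 5 — PE[2][1] acc=47, pass-E 6, pass-S 47

(row, col, cycle) = (2, 1, 5)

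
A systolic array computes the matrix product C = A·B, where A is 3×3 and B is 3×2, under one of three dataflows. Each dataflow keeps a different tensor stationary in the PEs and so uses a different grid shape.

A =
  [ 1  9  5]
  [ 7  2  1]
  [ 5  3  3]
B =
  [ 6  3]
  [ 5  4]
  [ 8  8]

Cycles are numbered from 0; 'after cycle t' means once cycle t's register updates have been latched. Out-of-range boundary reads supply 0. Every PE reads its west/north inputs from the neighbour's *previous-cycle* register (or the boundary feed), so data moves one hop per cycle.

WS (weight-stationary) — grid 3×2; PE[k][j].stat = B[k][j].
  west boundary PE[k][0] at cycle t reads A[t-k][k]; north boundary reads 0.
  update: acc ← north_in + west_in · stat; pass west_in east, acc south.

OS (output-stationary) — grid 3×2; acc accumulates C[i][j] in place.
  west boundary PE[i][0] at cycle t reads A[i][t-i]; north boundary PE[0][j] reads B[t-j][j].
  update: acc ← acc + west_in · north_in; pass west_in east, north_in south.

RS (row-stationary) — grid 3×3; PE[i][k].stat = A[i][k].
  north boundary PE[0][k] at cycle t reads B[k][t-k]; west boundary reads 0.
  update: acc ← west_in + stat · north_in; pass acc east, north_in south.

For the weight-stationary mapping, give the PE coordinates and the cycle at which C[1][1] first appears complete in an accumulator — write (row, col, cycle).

Under WS, C[1][1] lands at PE[2][1]:
  t=0 PE[2][1]: acc=0 h=0 v=0
  t=1 PE[2][1]: acc=0 h=0 v=0
  t=2 PE[2][1]: acc=0 h=0 v=0
  t=3 PE[2][1]: acc=79 h=5 v=79
  t=4 PE[2][1]: acc=37 h=1 v=37

(row, col, cycle) = (2, 1, 4)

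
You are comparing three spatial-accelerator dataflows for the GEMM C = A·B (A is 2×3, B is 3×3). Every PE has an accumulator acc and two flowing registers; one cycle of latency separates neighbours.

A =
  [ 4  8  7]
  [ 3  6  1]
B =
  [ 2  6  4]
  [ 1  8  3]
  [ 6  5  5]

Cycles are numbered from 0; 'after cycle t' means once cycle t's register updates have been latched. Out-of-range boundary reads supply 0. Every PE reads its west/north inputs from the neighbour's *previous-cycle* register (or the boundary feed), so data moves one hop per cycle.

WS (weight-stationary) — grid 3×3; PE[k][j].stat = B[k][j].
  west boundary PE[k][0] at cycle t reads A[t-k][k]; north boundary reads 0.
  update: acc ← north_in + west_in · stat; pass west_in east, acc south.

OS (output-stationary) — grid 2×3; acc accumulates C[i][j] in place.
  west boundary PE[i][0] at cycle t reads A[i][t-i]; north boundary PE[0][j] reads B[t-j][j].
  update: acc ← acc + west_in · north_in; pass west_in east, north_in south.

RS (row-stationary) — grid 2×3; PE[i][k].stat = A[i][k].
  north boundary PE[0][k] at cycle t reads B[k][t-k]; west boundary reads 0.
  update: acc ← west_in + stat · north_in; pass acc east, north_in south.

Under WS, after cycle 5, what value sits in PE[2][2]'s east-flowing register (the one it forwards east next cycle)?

WS (3×3). Following PE[2][2] plus its west/north inputs:
  0: (1,2).acc=0  regs=<0,0>
  0: (2,1).acc=0  regs=<0,0>
  0: (2,2).acc=0  regs=<0,0>
  1: (1,2).acc=0  regs=<0,0>
  1: (2,1).acc=0  regs=<0,0>
  1: (2,2).acc=0  regs=<0,0>
  2: (1,2).acc=0  regs=<0,0>
  2: (2,1).acc=0  regs=<0,0>
  2: (2,2).acc=0  regs=<0,0>
  3: (1,2).acc=40  regs=<8,40>
  3: (2,1).acc=123  regs=<7,123>
  3: (2,2).acc=0  regs=<0,0>
  4: (1,2).acc=30  regs=<6,30>
  4: (2,1).acc=71  regs=<1,71>
  4: (2,2).acc=75  regs=<7,75>
  5: (1,2).acc=0  regs=<0,0>
  5: (2,1).acc=0  regs=<0,0>
  5: (2,2).acc=35  regs=<1,35>

register = 1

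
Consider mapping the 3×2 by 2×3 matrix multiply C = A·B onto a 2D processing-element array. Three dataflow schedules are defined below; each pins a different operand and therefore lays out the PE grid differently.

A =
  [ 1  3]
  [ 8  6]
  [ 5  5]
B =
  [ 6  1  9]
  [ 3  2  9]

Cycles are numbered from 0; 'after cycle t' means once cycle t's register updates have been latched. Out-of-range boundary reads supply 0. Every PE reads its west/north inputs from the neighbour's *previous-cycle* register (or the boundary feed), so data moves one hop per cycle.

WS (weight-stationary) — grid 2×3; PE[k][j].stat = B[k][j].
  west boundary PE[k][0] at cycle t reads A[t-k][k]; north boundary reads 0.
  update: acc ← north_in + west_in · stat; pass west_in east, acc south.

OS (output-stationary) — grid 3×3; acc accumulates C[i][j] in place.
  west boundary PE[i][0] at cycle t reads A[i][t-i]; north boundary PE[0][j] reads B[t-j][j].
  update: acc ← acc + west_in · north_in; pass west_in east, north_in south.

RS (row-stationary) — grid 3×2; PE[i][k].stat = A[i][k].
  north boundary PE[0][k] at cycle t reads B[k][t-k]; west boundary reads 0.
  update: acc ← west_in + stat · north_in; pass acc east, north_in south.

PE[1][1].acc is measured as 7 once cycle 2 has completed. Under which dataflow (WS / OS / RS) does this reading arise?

dataflow = WS

— WS: 2×3; PE[1][1] trace:
  [0] (1,1) acc=0 (h:0 v:0)
  [1] (1,1) acc=0 (h:0 v:0)
  [2] (1,1) acc=7 (h:3 v:7)
— OS: 3×3; PE[1][1] trace:
  [0] (1,1) acc=0 (h:0 v:0)
  [1] (1,1) acc=0 (h:0 v:0)
  [2] (1,1) acc=8 (h:8 v:1)
— RS: 3×2; PE[1][1] trace:
  [0] (1,1) acc=0 (h:0 v:0)
  [1] (1,1) acc=0 (h:0 v:0)
  [2] (1,1) acc=66 (h:66 v:3)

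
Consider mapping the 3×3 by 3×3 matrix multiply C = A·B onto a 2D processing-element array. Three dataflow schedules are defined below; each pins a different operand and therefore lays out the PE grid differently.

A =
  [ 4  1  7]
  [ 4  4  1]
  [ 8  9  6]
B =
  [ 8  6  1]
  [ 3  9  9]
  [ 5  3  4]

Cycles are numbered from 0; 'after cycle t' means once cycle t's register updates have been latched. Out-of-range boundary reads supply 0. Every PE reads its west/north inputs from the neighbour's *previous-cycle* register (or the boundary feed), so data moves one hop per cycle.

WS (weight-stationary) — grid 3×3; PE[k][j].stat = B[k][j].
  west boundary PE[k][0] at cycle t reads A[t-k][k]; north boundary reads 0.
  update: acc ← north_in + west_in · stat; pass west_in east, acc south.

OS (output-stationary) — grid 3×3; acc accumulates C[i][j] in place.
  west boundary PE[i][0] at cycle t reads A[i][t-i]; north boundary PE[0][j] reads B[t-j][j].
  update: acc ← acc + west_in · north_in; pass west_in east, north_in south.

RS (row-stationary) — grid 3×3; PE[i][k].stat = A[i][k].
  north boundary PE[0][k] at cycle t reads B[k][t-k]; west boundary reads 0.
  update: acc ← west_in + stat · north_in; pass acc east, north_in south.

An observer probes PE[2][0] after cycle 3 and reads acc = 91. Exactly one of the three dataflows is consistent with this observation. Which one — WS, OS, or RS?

WS [3×3] PE[2][0] across cycles:
  0: (2,0).acc=0  regs=<0,0>
  1: (2,0).acc=0  regs=<0,0>
  2: (2,0).acc=70  regs=<7,70>
  3: (2,0).acc=49  regs=<1,49>
OS [3×3] PE[2][0] across cycles:
  0: (2,0).acc=0  regs=<0,0>
  1: (2,0).acc=0  regs=<0,0>
  2: (2,0).acc=64  regs=<8,8>
  3: (2,0).acc=91  regs=<9,3>
RS [3×3] PE[2][0] across cycles:
  0: (2,0).acc=0  regs=<0,0>
  1: (2,0).acc=0  regs=<0,0>
  2: (2,0).acc=64  regs=<64,8>
  3: (2,0).acc=48  regs=<48,6>

dataflow = OS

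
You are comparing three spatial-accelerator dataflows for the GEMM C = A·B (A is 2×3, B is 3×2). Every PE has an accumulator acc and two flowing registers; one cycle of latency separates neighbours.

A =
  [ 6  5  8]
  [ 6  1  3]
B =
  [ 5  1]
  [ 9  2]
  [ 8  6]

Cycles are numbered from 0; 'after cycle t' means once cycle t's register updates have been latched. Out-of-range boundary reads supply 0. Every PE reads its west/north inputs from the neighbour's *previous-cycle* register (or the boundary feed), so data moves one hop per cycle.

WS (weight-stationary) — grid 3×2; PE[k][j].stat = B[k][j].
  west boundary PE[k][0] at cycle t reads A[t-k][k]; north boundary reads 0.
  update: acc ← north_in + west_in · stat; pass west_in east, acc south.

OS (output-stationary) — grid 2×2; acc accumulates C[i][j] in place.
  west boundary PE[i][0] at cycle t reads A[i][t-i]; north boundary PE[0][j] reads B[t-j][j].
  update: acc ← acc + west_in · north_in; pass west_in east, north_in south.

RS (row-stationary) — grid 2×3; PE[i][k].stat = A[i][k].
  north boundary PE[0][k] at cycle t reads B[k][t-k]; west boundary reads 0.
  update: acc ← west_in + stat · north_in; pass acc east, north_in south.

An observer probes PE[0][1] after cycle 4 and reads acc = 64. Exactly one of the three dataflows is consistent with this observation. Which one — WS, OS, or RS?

Under WS (3×2), PE[0][1]:
  @0  [0,1]  acc 0  |  →0  ↓0
  @1  [0,1]  acc 6  |  →6  ↓6
  @2  [0,1]  acc 6  |  →6  ↓6
  @3  [0,1]  acc 0  |  →0  ↓0
  @4  [0,1]  acc 0  |  →0  ↓0
Under OS (2×2), PE[0][1]:
  @0  [0,1]  acc 0  |  →0  ↓0
  @1  [0,1]  acc 6  |  →6  ↓1
  @2  [0,1]  acc 16  |  →5  ↓2
  @3  [0,1]  acc 64  |  →8  ↓6
  @4  [0,1]  acc 64  |  →0  ↓0
Under RS (2×3), PE[0][1]:
  @0  [0,1]  acc 0  |  →0  ↓0
  @1  [0,1]  acc 75  |  →75  ↓9
  @2  [0,1]  acc 16  |  →16  ↓2
  @3  [0,1]  acc 0  |  →0  ↓0
  @4  [0,1]  acc 0  |  →0  ↓0

dataflow = OS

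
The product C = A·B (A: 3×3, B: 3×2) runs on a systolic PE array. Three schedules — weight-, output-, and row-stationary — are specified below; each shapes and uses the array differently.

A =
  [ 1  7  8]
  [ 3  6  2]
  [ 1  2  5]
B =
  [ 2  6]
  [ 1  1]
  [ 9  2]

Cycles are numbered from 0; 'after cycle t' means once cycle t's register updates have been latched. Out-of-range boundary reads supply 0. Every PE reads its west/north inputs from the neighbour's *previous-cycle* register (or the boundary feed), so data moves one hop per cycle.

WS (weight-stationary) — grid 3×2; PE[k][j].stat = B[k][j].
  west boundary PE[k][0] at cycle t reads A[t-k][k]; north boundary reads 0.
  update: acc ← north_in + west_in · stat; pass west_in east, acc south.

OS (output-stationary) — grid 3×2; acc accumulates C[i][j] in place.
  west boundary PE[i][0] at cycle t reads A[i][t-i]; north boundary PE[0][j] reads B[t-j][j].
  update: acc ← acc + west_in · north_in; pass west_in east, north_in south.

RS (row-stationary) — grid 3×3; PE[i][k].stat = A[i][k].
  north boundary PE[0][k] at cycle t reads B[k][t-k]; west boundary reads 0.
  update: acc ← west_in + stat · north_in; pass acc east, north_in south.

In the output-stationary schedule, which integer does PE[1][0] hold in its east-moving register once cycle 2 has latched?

OS 3×2: PE[1][0] cycle-by-cycle (with neighbour feeds):
  [0] (0,0) acc=2 (h:1 v:2)
  [0] (1,0) acc=0 (h:0 v:0)
  [1] (0,0) acc=9 (h:7 v:1)
  [1] (1,0) acc=6 (h:3 v:2)
  [2] (0,0) acc=81 (h:8 v:9)
  [2] (1,0) acc=12 (h:6 v:1)

register = 6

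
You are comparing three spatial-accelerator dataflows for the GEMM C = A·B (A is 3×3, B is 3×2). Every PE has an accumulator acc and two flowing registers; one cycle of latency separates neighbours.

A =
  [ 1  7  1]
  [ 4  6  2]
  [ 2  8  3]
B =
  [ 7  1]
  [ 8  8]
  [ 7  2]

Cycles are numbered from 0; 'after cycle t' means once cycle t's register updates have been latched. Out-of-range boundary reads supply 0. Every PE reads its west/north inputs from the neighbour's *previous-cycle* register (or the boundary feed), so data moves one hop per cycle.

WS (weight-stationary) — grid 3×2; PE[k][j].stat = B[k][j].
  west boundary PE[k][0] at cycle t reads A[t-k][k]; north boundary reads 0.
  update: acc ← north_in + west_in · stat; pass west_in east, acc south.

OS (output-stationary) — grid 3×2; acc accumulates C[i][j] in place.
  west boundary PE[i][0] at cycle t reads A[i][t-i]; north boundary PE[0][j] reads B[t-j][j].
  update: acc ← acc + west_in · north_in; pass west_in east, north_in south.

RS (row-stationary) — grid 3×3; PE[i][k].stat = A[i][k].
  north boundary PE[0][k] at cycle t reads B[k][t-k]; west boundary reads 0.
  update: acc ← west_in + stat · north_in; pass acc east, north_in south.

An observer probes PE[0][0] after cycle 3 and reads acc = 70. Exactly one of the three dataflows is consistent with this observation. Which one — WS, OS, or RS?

dataflow = OS

WS (3×2 grid), PE[0][0]:
  c0 r0c0: 7 / 1 / 7
  c1 r0c0: 28 / 4 / 28
  c2 r0c0: 14 / 2 / 14
  c3 r0c0: 0 / 0 / 0
OS (3×2 grid), PE[0][0]:
  c0 r0c0: 7 / 1 / 7
  c1 r0c0: 63 / 7 / 8
  c2 r0c0: 70 / 1 / 7
  c3 r0c0: 70 / 0 / 0
RS (3×3 grid), PE[0][0]:
  c0 r0c0: 7 / 7 / 7
  c1 r0c0: 1 / 1 / 1
  c2 r0c0: 0 / 0 / 0
  c3 r0c0: 0 / 0 / 0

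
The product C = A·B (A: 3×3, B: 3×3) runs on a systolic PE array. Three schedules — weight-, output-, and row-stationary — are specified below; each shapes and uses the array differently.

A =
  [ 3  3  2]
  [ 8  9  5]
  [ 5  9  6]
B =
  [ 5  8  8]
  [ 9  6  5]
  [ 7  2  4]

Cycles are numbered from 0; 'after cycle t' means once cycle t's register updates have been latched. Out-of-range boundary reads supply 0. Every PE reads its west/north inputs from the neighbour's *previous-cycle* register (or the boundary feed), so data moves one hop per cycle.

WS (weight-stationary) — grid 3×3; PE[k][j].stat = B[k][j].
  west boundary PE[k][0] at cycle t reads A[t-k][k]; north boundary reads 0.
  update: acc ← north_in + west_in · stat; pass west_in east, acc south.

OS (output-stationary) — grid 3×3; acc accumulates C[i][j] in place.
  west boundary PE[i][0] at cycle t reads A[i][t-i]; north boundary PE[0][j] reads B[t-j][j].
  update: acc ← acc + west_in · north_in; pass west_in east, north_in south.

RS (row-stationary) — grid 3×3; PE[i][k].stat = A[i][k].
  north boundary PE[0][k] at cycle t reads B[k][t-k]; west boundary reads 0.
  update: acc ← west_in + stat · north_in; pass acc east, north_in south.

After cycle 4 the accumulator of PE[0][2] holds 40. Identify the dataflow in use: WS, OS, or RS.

WS (3×3 grid), PE[0][2]:
  t=0 PE[0][2]: acc=0 h=0 v=0
  t=1 PE[0][2]: acc=0 h=0 v=0
  t=2 PE[0][2]: acc=24 h=3 v=24
  t=3 PE[0][2]: acc=64 h=8 v=64
  t=4 PE[0][2]: acc=40 h=5 v=40
OS (3×3 grid), PE[0][2]:
  t=0 PE[0][2]: acc=0 h=0 v=0
  t=1 PE[0][2]: acc=0 h=0 v=0
  t=2 PE[0][2]: acc=24 h=3 v=8
  t=3 PE[0][2]: acc=39 h=3 v=5
  t=4 PE[0][2]: acc=47 h=2 v=4
RS (3×3 grid), PE[0][2]:
  t=0 PE[0][2]: acc=0 h=0 v=0
  t=1 PE[0][2]: acc=0 h=0 v=0
  t=2 PE[0][2]: acc=56 h=56 v=7
  t=3 PE[0][2]: acc=46 h=46 v=2
  t=4 PE[0][2]: acc=47 h=47 v=4

dataflow = WS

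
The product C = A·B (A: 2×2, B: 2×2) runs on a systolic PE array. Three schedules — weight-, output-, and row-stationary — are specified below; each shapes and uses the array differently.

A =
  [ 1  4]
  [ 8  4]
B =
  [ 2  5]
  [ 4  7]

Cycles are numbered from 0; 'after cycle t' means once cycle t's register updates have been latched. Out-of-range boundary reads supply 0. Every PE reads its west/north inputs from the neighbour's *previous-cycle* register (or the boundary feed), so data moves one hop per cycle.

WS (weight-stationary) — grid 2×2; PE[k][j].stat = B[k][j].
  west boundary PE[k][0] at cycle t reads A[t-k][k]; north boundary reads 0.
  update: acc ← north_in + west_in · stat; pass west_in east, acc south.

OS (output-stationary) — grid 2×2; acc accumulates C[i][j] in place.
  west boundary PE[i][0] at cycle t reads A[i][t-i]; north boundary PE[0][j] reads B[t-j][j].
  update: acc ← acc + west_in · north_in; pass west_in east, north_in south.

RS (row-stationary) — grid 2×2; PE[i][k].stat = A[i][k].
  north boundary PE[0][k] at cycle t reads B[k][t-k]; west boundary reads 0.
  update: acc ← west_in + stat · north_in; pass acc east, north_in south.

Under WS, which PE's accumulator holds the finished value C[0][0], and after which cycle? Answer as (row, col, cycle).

(row, col, cycle) = (1, 0, 1)

WS: C[0][0] accumulates in PE[1][0]:
  0: (1,0).acc=0  regs=<0,0>
  1: (1,0).acc=18  regs=<4,18>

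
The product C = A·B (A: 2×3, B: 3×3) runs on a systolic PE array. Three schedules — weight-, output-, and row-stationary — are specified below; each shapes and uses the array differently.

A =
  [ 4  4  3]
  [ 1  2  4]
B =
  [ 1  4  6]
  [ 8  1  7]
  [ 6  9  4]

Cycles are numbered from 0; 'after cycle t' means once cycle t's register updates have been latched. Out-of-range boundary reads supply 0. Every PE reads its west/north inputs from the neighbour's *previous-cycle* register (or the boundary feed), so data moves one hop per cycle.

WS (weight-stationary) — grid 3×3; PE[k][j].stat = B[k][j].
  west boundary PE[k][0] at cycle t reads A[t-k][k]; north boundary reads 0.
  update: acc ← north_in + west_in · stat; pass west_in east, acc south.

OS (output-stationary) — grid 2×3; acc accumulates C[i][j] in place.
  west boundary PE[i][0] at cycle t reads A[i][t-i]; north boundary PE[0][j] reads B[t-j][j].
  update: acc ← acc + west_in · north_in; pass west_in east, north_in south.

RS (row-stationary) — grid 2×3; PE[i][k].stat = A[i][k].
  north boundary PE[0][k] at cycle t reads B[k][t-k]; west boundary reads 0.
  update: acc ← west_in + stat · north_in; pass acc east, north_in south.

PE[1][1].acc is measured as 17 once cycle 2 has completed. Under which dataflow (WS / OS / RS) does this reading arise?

dataflow = RS

Under WS (3×3), PE[1][1]:
  0: (1,1).acc=0  regs=<0,0>
  1: (1,1).acc=0  regs=<0,0>
  2: (1,1).acc=20  regs=<4,20>
Under OS (2×3), PE[1][1]:
  0: (1,1).acc=0  regs=<0,0>
  1: (1,1).acc=0  regs=<0,0>
  2: (1,1).acc=4  regs=<1,4>
Under RS (2×3), PE[1][1]:
  0: (1,1).acc=0  regs=<0,0>
  1: (1,1).acc=0  regs=<0,0>
  2: (1,1).acc=17  regs=<17,8>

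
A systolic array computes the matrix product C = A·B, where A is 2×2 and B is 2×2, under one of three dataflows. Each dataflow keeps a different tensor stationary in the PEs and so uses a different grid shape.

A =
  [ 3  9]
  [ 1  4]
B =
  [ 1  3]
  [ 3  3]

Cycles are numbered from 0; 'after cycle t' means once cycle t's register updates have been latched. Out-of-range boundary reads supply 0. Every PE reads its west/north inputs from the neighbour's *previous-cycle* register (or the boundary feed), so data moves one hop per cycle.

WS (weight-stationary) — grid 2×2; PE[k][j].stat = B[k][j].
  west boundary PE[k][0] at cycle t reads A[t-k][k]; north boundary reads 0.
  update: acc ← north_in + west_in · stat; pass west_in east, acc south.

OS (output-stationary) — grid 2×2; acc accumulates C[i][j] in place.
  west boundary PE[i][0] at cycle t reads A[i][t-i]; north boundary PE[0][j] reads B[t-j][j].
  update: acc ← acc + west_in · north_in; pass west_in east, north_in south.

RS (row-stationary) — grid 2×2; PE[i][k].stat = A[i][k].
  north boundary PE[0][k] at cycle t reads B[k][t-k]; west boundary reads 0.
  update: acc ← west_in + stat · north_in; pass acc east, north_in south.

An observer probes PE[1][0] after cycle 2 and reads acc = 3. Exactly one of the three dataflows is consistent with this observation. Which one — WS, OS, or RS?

WS (2×2 grid), PE[1][0]:
  cycle 0: PE[1][0] → acc 0, east 0, south 0
  cycle 1: PE[1][0] → acc 30, east 9, south 30
  cycle 2: PE[1][0] → acc 13, east 4, south 13
OS (2×2 grid), PE[1][0]:
  cycle 0: PE[1][0] → acc 0, east 0, south 0
  cycle 1: PE[1][0] → acc 1, east 1, south 1
  cycle 2: PE[1][0] → acc 13, east 4, south 3
RS (2×2 grid), PE[1][0]:
  cycle 0: PE[1][0] → acc 0, east 0, south 0
  cycle 1: PE[1][0] → acc 1, east 1, south 1
  cycle 2: PE[1][0] → acc 3, east 3, south 3

dataflow = RS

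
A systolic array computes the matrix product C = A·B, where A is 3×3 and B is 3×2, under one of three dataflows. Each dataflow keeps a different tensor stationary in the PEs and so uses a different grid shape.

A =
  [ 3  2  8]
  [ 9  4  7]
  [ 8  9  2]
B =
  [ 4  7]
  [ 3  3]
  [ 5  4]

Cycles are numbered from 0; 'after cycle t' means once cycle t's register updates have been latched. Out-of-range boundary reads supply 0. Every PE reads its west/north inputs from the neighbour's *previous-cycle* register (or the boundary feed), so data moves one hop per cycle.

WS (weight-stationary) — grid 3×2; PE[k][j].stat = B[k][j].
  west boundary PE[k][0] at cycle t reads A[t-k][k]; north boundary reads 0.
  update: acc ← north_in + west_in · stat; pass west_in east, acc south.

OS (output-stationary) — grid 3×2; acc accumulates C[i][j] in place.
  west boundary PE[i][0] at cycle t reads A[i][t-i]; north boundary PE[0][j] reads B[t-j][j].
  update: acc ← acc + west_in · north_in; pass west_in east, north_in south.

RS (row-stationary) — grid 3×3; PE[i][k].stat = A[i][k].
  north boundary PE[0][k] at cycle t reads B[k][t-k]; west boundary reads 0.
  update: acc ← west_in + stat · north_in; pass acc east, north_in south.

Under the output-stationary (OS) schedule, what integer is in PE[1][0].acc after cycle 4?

Tracing OS — 3×2 array, target PE[1][0]:
  [0] (0,0) acc=12 (h:3 v:4)
  [0] (1,0) acc=0 (h:0 v:0)
  [1] (0,0) acc=18 (h:2 v:3)
  [1] (1,0) acc=36 (h:9 v:4)
  [2] (0,0) acc=58 (h:8 v:5)
  [2] (1,0) acc=48 (h:4 v:3)
  [3] (0,0) acc=58 (h:0 v:0)
  [3] (1,0) acc=83 (h:7 v:5)
  [4] (0,0) acc=58 (h:0 v:0)
  [4] (1,0) acc=83 (h:0 v:0)

PE[1][0].acc = 83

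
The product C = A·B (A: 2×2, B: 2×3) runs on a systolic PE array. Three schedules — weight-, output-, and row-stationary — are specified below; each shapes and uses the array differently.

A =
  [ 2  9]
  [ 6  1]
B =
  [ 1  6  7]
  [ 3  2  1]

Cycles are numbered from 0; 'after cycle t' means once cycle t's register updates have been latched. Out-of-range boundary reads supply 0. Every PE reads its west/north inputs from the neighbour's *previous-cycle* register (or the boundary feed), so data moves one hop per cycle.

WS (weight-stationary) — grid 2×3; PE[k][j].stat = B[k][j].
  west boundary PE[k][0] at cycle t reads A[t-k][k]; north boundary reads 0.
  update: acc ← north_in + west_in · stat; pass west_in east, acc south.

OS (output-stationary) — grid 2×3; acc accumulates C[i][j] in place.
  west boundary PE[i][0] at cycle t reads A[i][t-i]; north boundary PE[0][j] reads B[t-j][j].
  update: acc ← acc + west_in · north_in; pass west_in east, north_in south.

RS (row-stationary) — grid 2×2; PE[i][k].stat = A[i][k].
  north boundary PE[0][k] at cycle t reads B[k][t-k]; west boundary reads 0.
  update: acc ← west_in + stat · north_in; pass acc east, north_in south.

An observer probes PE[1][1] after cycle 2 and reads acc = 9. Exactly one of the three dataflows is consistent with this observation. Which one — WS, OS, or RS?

dataflow = RS

— WS: 2×3; PE[1][1] trace:
  0: (1,1).acc=0  regs=<0,0>
  1: (1,1).acc=0  regs=<0,0>
  2: (1,1).acc=30  regs=<9,30>
— OS: 2×3; PE[1][1] trace:
  0: (1,1).acc=0  regs=<0,0>
  1: (1,1).acc=0  regs=<0,0>
  2: (1,1).acc=36  regs=<6,6>
— RS: 2×2; PE[1][1] trace:
  0: (1,1).acc=0  regs=<0,0>
  1: (1,1).acc=0  regs=<0,0>
  2: (1,1).acc=9  regs=<9,3>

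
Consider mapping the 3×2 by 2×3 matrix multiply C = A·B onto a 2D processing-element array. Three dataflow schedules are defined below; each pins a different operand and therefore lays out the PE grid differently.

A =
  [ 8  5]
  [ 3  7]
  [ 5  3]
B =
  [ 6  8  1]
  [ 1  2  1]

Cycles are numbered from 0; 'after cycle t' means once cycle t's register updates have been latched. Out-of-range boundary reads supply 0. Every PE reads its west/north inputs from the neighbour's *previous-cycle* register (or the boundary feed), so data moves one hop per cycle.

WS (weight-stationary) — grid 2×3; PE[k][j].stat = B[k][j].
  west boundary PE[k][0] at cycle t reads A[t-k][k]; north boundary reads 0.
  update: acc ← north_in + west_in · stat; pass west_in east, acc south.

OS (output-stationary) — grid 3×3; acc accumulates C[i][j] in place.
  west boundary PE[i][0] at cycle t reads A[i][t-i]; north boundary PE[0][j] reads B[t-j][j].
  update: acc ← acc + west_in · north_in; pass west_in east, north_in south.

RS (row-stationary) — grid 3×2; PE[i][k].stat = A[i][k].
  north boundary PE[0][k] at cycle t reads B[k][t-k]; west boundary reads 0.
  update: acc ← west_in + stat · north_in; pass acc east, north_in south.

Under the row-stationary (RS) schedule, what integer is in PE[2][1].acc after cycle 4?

PE[2][1].acc = 46

RS (3×2). Following PE[2][1] plus its west/north inputs:
  [0] (1,1) acc=0 (h:0 v:0)
  [0] (2,0) acc=0 (h:0 v:0)
  [0] (2,1) acc=0 (h:0 v:0)
  [1] (1,1) acc=0 (h:0 v:0)
  [1] (2,0) acc=0 (h:0 v:0)
  [1] (2,1) acc=0 (h:0 v:0)
  [2] (1,1) acc=25 (h:25 v:1)
  [2] (2,0) acc=30 (h:30 v:6)
  [2] (2,1) acc=0 (h:0 v:0)
  [3] (1,1) acc=38 (h:38 v:2)
  [3] (2,0) acc=40 (h:40 v:8)
  [3] (2,1) acc=33 (h:33 v:1)
  [4] (1,1) acc=10 (h:10 v:1)
  [4] (2,0) acc=5 (h:5 v:1)
  [4] (2,1) acc=46 (h:46 v:2)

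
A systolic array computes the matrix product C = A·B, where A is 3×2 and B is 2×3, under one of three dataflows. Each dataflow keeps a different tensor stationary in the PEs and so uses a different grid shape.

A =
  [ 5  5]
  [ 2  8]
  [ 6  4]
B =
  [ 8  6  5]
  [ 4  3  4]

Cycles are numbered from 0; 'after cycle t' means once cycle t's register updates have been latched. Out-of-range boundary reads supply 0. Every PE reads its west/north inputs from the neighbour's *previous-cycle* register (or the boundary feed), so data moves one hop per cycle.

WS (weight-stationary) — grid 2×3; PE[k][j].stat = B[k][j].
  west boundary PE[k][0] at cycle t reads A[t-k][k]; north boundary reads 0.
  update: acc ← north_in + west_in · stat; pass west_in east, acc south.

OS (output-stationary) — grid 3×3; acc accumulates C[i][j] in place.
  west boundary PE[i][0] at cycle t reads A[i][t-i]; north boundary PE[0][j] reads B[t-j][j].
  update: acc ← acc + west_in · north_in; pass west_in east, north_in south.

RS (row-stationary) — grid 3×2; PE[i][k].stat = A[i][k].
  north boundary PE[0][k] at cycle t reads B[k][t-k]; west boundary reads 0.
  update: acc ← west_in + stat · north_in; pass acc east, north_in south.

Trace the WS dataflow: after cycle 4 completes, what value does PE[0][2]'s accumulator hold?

PE[0][2].acc = 30

WS on a 2×3 grid — tracing PE[0][2] and its feeders:
  c0 r0c1: 0 / 0 / 0
  c0 r0c2: 0 / 0 / 0
  c1 r0c1: 30 / 5 / 30
  c1 r0c2: 0 / 0 / 0
  c2 r0c1: 12 / 2 / 12
  c2 r0c2: 25 / 5 / 25
  c3 r0c1: 36 / 6 / 36
  c3 r0c2: 10 / 2 / 10
  c4 r0c1: 0 / 0 / 0
  c4 r0c2: 30 / 6 / 30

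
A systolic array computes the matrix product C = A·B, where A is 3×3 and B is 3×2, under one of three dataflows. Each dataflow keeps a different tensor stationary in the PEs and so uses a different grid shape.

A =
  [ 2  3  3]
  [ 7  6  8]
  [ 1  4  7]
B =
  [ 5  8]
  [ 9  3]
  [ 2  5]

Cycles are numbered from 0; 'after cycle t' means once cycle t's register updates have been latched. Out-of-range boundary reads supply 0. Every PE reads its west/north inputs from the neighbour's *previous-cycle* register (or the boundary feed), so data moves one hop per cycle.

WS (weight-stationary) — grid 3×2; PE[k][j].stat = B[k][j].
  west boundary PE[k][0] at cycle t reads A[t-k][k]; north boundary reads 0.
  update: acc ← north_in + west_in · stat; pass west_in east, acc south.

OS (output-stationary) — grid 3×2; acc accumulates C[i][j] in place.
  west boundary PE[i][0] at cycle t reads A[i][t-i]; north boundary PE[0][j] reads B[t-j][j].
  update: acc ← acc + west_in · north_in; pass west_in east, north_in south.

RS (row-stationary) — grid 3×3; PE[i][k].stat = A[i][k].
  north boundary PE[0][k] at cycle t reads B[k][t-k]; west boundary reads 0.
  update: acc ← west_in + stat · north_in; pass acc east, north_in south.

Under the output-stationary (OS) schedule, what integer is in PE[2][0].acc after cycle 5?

PE[2][0].acc = 55

Tracing OS — 3×2 array, target PE[2][0]:
  0: (1,0).acc=0  regs=<0,0>
  0: (2,0).acc=0  regs=<0,0>
  1: (1,0).acc=35  regs=<7,5>
  1: (2,0).acc=0  regs=<0,0>
  2: (1,0).acc=89  regs=<6,9>
  2: (2,0).acc=5  regs=<1,5>
  3: (1,0).acc=105  regs=<8,2>
  3: (2,0).acc=41  regs=<4,9>
  4: (1,0).acc=105  regs=<0,0>
  4: (2,0).acc=55  regs=<7,2>
  5: (1,0).acc=105  regs=<0,0>
  5: (2,0).acc=55  regs=<0,0>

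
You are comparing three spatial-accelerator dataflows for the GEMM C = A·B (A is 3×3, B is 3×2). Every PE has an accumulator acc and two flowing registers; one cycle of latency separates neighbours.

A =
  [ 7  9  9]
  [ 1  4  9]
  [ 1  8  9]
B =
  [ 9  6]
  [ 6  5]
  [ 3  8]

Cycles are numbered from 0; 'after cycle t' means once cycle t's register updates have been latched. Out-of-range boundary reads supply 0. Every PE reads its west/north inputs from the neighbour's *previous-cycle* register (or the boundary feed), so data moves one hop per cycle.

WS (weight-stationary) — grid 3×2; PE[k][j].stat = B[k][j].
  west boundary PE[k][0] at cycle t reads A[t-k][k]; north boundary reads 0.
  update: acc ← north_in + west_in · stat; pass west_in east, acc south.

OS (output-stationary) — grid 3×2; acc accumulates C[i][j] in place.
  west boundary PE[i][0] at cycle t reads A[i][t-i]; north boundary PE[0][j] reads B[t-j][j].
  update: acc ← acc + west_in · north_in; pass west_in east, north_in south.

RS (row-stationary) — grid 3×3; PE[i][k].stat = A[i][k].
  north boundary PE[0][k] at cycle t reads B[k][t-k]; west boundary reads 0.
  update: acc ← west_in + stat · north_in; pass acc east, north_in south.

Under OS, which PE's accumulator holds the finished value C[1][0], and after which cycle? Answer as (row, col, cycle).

(row, col, cycle) = (1, 0, 3)

OS: C[1][0] accumulates in PE[1][0]:
  @0  [1,0]  acc 0  |  →0  ↓0
  @1  [1,0]  acc 9  |  →1  ↓9
  @2  [1,0]  acc 33  |  →4  ↓6
  @3  [1,0]  acc 60  |  →9  ↓3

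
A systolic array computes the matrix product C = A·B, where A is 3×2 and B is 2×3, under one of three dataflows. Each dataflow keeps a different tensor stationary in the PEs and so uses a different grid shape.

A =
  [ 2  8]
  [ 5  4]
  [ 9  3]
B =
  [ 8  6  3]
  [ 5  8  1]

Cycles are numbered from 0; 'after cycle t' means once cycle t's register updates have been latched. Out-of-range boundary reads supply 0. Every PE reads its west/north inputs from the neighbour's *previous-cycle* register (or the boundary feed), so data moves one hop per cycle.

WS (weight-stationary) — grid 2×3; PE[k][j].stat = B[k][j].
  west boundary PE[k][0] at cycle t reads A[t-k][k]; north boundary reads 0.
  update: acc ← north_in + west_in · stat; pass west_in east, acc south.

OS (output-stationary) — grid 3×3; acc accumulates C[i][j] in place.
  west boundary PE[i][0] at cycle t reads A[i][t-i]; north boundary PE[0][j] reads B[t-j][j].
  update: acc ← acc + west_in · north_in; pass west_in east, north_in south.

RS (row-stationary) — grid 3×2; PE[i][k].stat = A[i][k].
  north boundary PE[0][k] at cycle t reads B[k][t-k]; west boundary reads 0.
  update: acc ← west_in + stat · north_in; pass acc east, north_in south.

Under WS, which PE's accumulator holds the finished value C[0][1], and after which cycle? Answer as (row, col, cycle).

Under WS, C[0][1] lands at PE[1][1]:
  @0  [1,1]  acc 0  |  →0  ↓0
  @1  [1,1]  acc 0  |  →0  ↓0
  @2  [1,1]  acc 76  |  →8  ↓76

(row, col, cycle) = (1, 1, 2)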